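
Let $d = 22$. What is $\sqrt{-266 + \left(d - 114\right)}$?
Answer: $i \sqrt{358} \approx 18.921 i$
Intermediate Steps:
$\sqrt{-266 + \left(d - 114\right)} = \sqrt{-266 + \left(22 - 114\right)} = \sqrt{-266 - 92} = \sqrt{-358} = i \sqrt{358}$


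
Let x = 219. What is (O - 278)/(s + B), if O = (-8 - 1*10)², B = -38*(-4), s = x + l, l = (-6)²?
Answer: 46/407 ≈ 0.11302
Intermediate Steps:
l = 36
s = 255 (s = 219 + 36 = 255)
B = 152
O = 324 (O = (-8 - 10)² = (-18)² = 324)
(O - 278)/(s + B) = (324 - 278)/(255 + 152) = 46/407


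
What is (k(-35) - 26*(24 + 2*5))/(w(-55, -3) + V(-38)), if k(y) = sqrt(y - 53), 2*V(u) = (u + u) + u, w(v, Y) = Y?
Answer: 221/15 - I*sqrt(22)/30 ≈ 14.733 - 0.15635*I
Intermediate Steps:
V(u) = 3*u/2 (V(u) = ((u + u) + u)/2 = (2*u + u)/2 = (3*u)/2 = 3*u/2)
k(y) = sqrt(-53 + y)
(k(-35) - 26*(24 + 2*5))/(w(-55, -3) + V(-38)) = (sqrt(-53 - 35) - 26*(24 + 2*5))/(-3 + (3/2)*(-38)) = (sqrt(-88) - 26*(24 + 10))/(-3 - 57) = (2*I*sqrt(22) - 26*34)/(-60) = (2*I*sqrt(22) - 884)*(-1/60) = (-884 + 2*I*sqrt(22))*(-1/60) = 221/15 - I*sqrt(22)/30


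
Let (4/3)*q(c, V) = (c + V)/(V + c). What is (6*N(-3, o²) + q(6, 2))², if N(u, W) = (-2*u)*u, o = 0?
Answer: 184041/16 ≈ 11503.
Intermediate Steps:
q(c, V) = ¾ (q(c, V) = 3*((c + V)/(V + c))/4 = 3*((V + c)/(V + c))/4 = (¾)*1 = ¾)
N(u, W) = -2*u²
(6*N(-3, o²) + q(6, 2))² = (6*(-2*(-3)²) + ¾)² = (6*(-2*9) + ¾)² = (6*(-18) + ¾)² = (-108 + ¾)² = (-429/4)² = 184041/16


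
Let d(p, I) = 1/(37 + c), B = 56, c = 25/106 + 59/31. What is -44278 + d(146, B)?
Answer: -5694634572/128611 ≈ -44278.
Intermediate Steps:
c = 7029/3286 (c = 25*(1/106) + 59*(1/31) = 25/106 + 59/31 = 7029/3286 ≈ 2.1391)
d(p, I) = 3286/128611 (d(p, I) = 1/(37 + 7029/3286) = 1/(128611/3286) = 3286/128611)
-44278 + d(146, B) = -44278 + 3286/128611 = -5694634572/128611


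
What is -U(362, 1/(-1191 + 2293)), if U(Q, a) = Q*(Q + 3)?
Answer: -132130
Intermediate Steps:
U(Q, a) = Q*(3 + Q)
-U(362, 1/(-1191 + 2293)) = -362*(3 + 362) = -362*365 = -1*132130 = -132130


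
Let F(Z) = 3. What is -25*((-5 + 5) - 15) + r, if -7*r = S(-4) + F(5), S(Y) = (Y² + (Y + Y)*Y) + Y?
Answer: 2578/7 ≈ 368.29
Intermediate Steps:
S(Y) = Y + 3*Y² (S(Y) = (Y² + (2*Y)*Y) + Y = (Y² + 2*Y²) + Y = 3*Y² + Y = Y + 3*Y²)
r = -47/7 (r = -(-4*(1 + 3*(-4)) + 3)/7 = -(-4*(1 - 12) + 3)/7 = -(-4*(-11) + 3)/7 = -(44 + 3)/7 = -⅐*47 = -47/7 ≈ -6.7143)
-25*((-5 + 5) - 15) + r = -25*((-5 + 5) - 15) - 47/7 = -25*(0 - 15) - 47/7 = -25*(-15) - 47/7 = 375 - 47/7 = 2578/7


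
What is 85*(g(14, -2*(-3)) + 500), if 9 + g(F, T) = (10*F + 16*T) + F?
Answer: 62985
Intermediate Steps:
g(F, T) = -9 + 11*F + 16*T (g(F, T) = -9 + ((10*F + 16*T) + F) = -9 + (11*F + 16*T) = -9 + 11*F + 16*T)
85*(g(14, -2*(-3)) + 500) = 85*((-9 + 11*14 + 16*(-2*(-3))) + 500) = 85*((-9 + 154 + 16*6) + 500) = 85*((-9 + 154 + 96) + 500) = 85*(241 + 500) = 85*741 = 62985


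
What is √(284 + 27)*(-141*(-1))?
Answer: 141*√311 ≈ 2486.6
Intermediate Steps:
√(284 + 27)*(-141*(-1)) = √311*141 = 141*√311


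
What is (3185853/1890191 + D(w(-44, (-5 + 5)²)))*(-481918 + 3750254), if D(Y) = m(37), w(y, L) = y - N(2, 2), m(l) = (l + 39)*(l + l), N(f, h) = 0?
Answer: 1198422178525808/65179 ≈ 1.8387e+10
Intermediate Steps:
m(l) = 2*l*(39 + l) (m(l) = (39 + l)*(2*l) = 2*l*(39 + l))
w(y, L) = y (w(y, L) = y - 1*0 = y + 0 = y)
D(Y) = 5624 (D(Y) = 2*37*(39 + 37) = 2*37*76 = 5624)
(3185853/1890191 + D(w(-44, (-5 + 5)²)))*(-481918 + 3750254) = (3185853/1890191 + 5624)*(-481918 + 3750254) = (3185853*(1/1890191) + 5624)*3268336 = (109857/65179 + 5624)*3268336 = (366676553/65179)*3268336 = 1198422178525808/65179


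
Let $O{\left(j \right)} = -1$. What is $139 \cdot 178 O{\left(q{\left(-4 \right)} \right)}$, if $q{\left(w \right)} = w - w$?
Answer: $-24742$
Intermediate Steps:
$q{\left(w \right)} = 0$
$139 \cdot 178 O{\left(q{\left(-4 \right)} \right)} = 139 \cdot 178 \left(-1\right) = 24742 \left(-1\right) = -24742$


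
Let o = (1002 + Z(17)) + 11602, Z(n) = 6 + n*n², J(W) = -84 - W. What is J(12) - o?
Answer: -17619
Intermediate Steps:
Z(n) = 6 + n³
o = 17523 (o = (1002 + (6 + 17³)) + 11602 = (1002 + (6 + 4913)) + 11602 = (1002 + 4919) + 11602 = 5921 + 11602 = 17523)
J(12) - o = (-84 - 1*12) - 1*17523 = (-84 - 12) - 17523 = -96 - 17523 = -17619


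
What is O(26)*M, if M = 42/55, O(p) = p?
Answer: 1092/55 ≈ 19.855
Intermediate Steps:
M = 42/55 (M = 42*(1/55) = 42/55 ≈ 0.76364)
O(26)*M = 26*(42/55) = 1092/55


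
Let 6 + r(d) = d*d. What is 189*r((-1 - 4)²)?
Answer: 116991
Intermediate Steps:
r(d) = -6 + d² (r(d) = -6 + d*d = -6 + d²)
189*r((-1 - 4)²) = 189*(-6 + ((-1 - 4)²)²) = 189*(-6 + ((-5)²)²) = 189*(-6 + 25²) = 189*(-6 + 625) = 189*619 = 116991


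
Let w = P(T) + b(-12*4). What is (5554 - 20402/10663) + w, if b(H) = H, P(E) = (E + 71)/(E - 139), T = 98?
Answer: 2404491069/437183 ≈ 5500.0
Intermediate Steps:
P(E) = (71 + E)/(-139 + E)
w = -2137/41 (w = (71 + 98)/(-139 + 98) - 12*4 = 169/(-41) - 48 = -1/41*169 - 48 = -169/41 - 48 = -2137/41 ≈ -52.122)
(5554 - 20402/10663) + w = (5554 - 20402/10663) - 2137/41 = 59201900/10663 - 2137/41 = 2404491069/437183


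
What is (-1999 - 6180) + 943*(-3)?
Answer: -11008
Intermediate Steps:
(-1999 - 6180) + 943*(-3) = -8179 - 2829 = -11008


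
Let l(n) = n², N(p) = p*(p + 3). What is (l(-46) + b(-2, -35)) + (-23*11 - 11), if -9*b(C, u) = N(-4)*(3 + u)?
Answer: 16796/9 ≈ 1866.2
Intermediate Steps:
N(p) = p*(3 + p)
b(C, u) = -4/3 - 4*u/9 (b(C, u) = -(-4*(3 - 4))*(3 + u)/9 = -(-4*(-1))*(3 + u)/9 = -4*(3 + u)/9 = -(12 + 4*u)/9 = -4/3 - 4*u/9)
(l(-46) + b(-2, -35)) + (-23*11 - 11) = ((-46)² + (-4/3 - 4/9*(-35))) + (-23*11 - 11) = (2116 + (-4/3 + 140/9)) + (-253 - 11) = (2116 + 128/9) - 264 = 19172/9 - 264 = 16796/9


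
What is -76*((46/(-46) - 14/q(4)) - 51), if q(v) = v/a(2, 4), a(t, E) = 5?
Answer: 5282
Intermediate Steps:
q(v) = v/5
-76*((46/(-46) - 14/q(4)) - 51) = -76*((46/(-46) - 14/((1/5)*4)) - 51) = -76*((46*(-1/46) - 14/4/5) - 51) = -76*((-1 - 14*5/4) - 51) = -76*((-1 - 35/2) - 51) = -76*(-37/2 - 51) = -76*(-139/2) = 5282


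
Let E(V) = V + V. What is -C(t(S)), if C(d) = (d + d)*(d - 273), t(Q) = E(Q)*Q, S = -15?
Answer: -159300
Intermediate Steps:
E(V) = 2*V
t(Q) = 2*Q² (t(Q) = (2*Q)*Q = 2*Q²)
C(d) = 2*d*(-273 + d) (C(d) = (2*d)*(-273 + d) = 2*d*(-273 + d))
-C(t(S)) = -2*2*(-15)²*(-273 + 2*(-15)²) = -2*2*225*(-273 + 2*225) = -2*450*(-273 + 450) = -2*450*177 = -1*159300 = -159300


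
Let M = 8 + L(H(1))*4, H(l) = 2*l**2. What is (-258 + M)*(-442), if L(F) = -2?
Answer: 114036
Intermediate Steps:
M = 0 (M = 8 - 2*4 = 8 - 8 = 0)
(-258 + M)*(-442) = (-258 + 0)*(-442) = -258*(-442) = 114036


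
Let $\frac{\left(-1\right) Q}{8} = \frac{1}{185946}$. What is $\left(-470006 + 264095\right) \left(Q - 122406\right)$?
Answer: $\frac{781120155443754}{30991} \approx 2.5205 \cdot 10^{10}$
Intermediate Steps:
$Q = - \frac{4}{92973}$ ($Q = - \frac{8}{185946} = \left(-8\right) \frac{1}{185946} = - \frac{4}{92973} \approx -4.3023 \cdot 10^{-5}$)
$\left(-470006 + 264095\right) \left(Q - 122406\right) = \left(-470006 + 264095\right) \left(- \frac{4}{92973} - 122406\right) = \left(-205911\right) \left(- \frac{11380453042}{92973}\right) = \frac{781120155443754}{30991}$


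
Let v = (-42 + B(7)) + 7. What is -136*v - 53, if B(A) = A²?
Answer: -1957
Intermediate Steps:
v = 14 (v = (-42 + 7²) + 7 = (-42 + 49) + 7 = 7 + 7 = 14)
-136*v - 53 = -136*14 - 53 = -1904 - 53 = -1957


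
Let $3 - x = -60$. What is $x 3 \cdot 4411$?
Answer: $833679$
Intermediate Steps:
$x = 63$ ($x = 3 - -60 = 3 + 60 = 63$)
$x 3 \cdot 4411 = 63 \cdot 3 \cdot 4411 = 189 \cdot 4411 = 833679$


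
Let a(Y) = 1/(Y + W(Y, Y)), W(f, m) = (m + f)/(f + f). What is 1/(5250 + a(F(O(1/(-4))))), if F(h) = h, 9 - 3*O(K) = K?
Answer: 49/257262 ≈ 0.00019047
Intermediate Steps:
O(K) = 3 - K/3
W(f, m) = (f + m)/(2*f) (W(f, m) = (f + m)/((2*f)) = (f + m)*(1/(2*f)) = (f + m)/(2*f))
a(Y) = 1/(1 + Y) (a(Y) = 1/(Y + (Y + Y)/(2*Y)) = 1/(Y + (2*Y)/(2*Y)) = 1/(Y + 1) = 1/(1 + Y))
1/(5250 + a(F(O(1/(-4))))) = 1/(5250 + 1/(1 + (3 - 1/3/(-4)))) = 1/(5250 + 1/(1 + (3 - 1/3*(-1/4)))) = 1/(5250 + 1/(1 + (3 + 1/12))) = 1/(5250 + 1/(1 + 37/12)) = 1/(5250 + 1/(49/12)) = 1/(5250 + 12/49) = 1/(257262/49) = 49/257262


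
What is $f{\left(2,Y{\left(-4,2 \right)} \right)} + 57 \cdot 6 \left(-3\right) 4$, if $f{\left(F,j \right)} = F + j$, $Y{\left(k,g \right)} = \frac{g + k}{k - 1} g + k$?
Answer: $- \frac{20526}{5} \approx -4105.2$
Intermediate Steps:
$Y{\left(k,g \right)} = k + \frac{g \left(g + k\right)}{-1 + k}$ ($Y{\left(k,g \right)} = \frac{g + k}{-1 + k} g + k = \frac{g \left(g + k\right)}{-1 + k} + k = k + \frac{g \left(g + k\right)}{-1 + k}$)
$f{\left(2,Y{\left(-4,2 \right)} \right)} + 57 \cdot 6 \left(-3\right) 4 = \left(2 + \frac{2^{2} + \left(-4\right)^{2} - -4 + 2 \left(-4\right)}{-1 - 4}\right) + 57 \cdot 6 \left(-3\right) 4 = \left(2 + \frac{4 + 16 + 4 - 8}{-5}\right) + 57 \left(\left(-18\right) 4\right) = \left(2 - \frac{16}{5}\right) + 57 \left(-72\right) = \left(2 - \frac{16}{5}\right) - 4104 = - \frac{6}{5} - 4104 = - \frac{20526}{5}$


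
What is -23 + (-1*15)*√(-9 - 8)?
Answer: -23 - 15*I*√17 ≈ -23.0 - 61.847*I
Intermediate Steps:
-23 + (-1*15)*√(-9 - 8) = -23 - 15*I*√17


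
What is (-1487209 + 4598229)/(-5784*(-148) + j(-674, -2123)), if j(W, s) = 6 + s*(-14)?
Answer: 155551/44288 ≈ 3.5123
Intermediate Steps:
j(W, s) = 6 - 14*s
(-1487209 + 4598229)/(-5784*(-148) + j(-674, -2123)) = (-1487209 + 4598229)/(-5784*(-148) + (6 - 14*(-2123))) = 3111020/(856032 + (6 + 29722)) = 3111020/(856032 + 29728) = 3111020/885760 = 3111020*(1/885760) = 155551/44288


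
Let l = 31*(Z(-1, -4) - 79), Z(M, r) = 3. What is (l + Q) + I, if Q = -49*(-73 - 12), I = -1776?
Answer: 33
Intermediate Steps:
Q = 4165 (Q = -49*(-85) = 4165)
l = -2356 (l = 31*(3 - 79) = 31*(-76) = -2356)
(l + Q) + I = (-2356 + 4165) - 1776 = 1809 - 1776 = 33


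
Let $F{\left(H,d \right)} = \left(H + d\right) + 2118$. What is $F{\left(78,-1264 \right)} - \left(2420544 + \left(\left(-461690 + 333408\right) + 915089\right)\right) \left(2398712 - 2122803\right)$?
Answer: $-884937006127$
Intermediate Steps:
$F{\left(H,d \right)} = 2118 + H + d$
$F{\left(78,-1264 \right)} - \left(2420544 + \left(\left(-461690 + 333408\right) + 915089\right)\right) \left(2398712 - 2122803\right) = \left(2118 + 78 - 1264\right) - \left(2420544 + \left(\left(-461690 + 333408\right) + 915089\right)\right) \left(2398712 - 2122803\right) = 932 - \left(2420544 + \left(-128282 + 915089\right)\right) 275909 = 932 - \left(2420544 + 786807\right) 275909 = 932 - 3207351 \cdot 275909 = 932 - 884937007059 = -884937006127$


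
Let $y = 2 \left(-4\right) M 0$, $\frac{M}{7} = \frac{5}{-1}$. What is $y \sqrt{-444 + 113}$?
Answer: $0$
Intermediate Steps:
$M = -35$ ($M = 7 \frac{5}{-1} = 7 \cdot 5 \left(-1\right) = 7 \left(-5\right) = -35$)
$y = 0$ ($y = 2 \left(-4\right) \left(-35\right) 0 = \left(-8\right) \left(-35\right) 0 = 280 \cdot 0 = 0$)
$y \sqrt{-444 + 113} = 0 \sqrt{-444 + 113} = 0 \sqrt{-331} = 0 i \sqrt{331} = 0$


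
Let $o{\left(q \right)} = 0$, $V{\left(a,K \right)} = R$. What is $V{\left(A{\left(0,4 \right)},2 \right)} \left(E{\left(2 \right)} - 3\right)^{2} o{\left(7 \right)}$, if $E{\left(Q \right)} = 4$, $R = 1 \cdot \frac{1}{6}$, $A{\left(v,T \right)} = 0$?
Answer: $0$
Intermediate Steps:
$R = \frac{1}{6}$ ($R = 1 \cdot \frac{1}{6} = \frac{1}{6} \approx 0.16667$)
$V{\left(a,K \right)} = \frac{1}{6}$
$V{\left(A{\left(0,4 \right)},2 \right)} \left(E{\left(2 \right)} - 3\right)^{2} o{\left(7 \right)} = \frac{\left(4 - 3\right)^{2}}{6} \cdot 0 = \frac{1^{2}}{6} \cdot 0 = \frac{1}{6} \cdot 1 \cdot 0 = \frac{1}{6} \cdot 0 = 0$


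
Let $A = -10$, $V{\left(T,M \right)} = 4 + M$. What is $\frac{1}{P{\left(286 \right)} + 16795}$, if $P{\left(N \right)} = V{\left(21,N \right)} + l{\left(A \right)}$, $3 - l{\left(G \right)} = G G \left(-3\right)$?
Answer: $\frac{1}{17388} \approx 5.7511 \cdot 10^{-5}$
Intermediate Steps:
$l{\left(G \right)} = 3 + 3 G^{2}$ ($l{\left(G \right)} = 3 - G G \left(-3\right) = 3 - G^{2} \left(-3\right) = 3 - - 3 G^{2} = 3 + 3 G^{2}$)
$P{\left(N \right)} = 307 + N$ ($P{\left(N \right)} = \left(4 + N\right) + \left(3 + 3 \left(-10\right)^{2}\right) = \left(4 + N\right) + \left(3 + 3 \cdot 100\right) = \left(4 + N\right) + \left(3 + 300\right) = \left(4 + N\right) + 303 = 307 + N$)
$\frac{1}{P{\left(286 \right)} + 16795} = \frac{1}{\left(307 + 286\right) + 16795} = \frac{1}{593 + 16795} = \frac{1}{17388}$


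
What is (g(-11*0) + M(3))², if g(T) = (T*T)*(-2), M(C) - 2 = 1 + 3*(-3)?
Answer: 36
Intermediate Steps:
M(C) = -6 (M(C) = 2 + (1 + 3*(-3)) = 2 + (1 - 9) = 2 - 8 = -6)
g(T) = -2*T² (g(T) = T²*(-2) = -2*T²)
(g(-11*0) + M(3))² = (-2*(-11*0)² - 6)² = (-2*0² - 6)² = (-2*0 - 6)² = (0 - 6)² = (-6)² = 36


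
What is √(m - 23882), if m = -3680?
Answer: I*√27562 ≈ 166.02*I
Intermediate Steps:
√(m - 23882) = √(-3680 - 23882) = √(-27562) = I*√27562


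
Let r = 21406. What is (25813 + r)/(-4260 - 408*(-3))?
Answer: -2053/132 ≈ -15.553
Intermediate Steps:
(25813 + r)/(-4260 - 408*(-3)) = (25813 + 21406)/(-4260 - 408*(-3)) = 47219/(-4260 + 1224) = 47219/(-3036) = 47219*(-1/3036) = -2053/132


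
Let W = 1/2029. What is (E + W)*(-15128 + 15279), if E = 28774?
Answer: 8815749497/2029 ≈ 4.3449e+6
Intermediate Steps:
W = 1/2029 ≈ 0.00049285
(E + W)*(-15128 + 15279) = (28774 + 1/2029)*(-15128 + 15279) = (58382447/2029)*151 = 8815749497/2029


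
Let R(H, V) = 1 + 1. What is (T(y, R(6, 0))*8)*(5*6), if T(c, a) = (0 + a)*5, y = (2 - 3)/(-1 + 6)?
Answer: 2400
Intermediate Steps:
R(H, V) = 2
y = -⅕ (y = -1/5 = -1*⅕ = -⅕ ≈ -0.20000)
T(c, a) = 5*a (T(c, a) = a*5 = 5*a)
(T(y, R(6, 0))*8)*(5*6) = ((5*2)*8)*(5*6) = (10*8)*30 = 80*30 = 2400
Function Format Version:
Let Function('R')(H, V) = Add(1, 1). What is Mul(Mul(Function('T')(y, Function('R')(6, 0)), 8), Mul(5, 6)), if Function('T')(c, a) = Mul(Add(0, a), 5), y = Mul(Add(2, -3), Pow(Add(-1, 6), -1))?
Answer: 2400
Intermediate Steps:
Function('R')(H, V) = 2
y = Rational(-1, 5) (y = Mul(-1, Pow(5, -1)) = Mul(-1, Rational(1, 5)) = Rational(-1, 5) ≈ -0.20000)
Function('T')(c, a) = Mul(5, a) (Function('T')(c, a) = Mul(a, 5) = Mul(5, a))
Mul(Mul(Function('T')(y, Function('R')(6, 0)), 8), Mul(5, 6)) = Mul(Mul(Mul(5, 2), 8), Mul(5, 6)) = Mul(Mul(10, 8), 30) = Mul(80, 30) = 2400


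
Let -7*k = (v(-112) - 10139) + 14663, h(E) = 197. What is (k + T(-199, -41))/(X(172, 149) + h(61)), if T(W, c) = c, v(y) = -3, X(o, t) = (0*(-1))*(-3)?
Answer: -4808/1379 ≈ -3.4866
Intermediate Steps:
X(o, t) = 0 (X(o, t) = 0*(-3) = 0)
k = -4521/7 (k = -((-3 - 10139) + 14663)/7 = -(-10142 + 14663)/7 = -⅐*4521 = -4521/7 ≈ -645.86)
(k + T(-199, -41))/(X(172, 149) + h(61)) = (-4521/7 - 41)/(0 + 197) = -4808/7/197 = -4808/7*1/197 = -4808/1379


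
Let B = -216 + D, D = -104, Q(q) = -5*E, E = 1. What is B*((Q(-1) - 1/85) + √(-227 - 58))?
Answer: 27264/17 - 320*I*√285 ≈ 1603.8 - 5402.2*I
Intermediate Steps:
Q(q) = -5 (Q(q) = -5*1 = -5)
B = -320 (B = -216 - 104 = -320)
B*((Q(-1) - 1/85) + √(-227 - 58)) = -320*((-5 - 1/85) + √(-227 - 58)) = -320*((-5 - 1*1/85) + √(-285)) = -320*((-5 - 1/85) + I*√285) = -320*(-426/85 + I*√285) = 27264/17 - 320*I*√285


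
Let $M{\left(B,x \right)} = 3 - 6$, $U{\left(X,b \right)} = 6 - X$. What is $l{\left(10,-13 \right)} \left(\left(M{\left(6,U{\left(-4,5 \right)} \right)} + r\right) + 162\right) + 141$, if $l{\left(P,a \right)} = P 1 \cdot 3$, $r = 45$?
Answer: $6261$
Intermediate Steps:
$l{\left(P,a \right)} = 3 P$ ($l{\left(P,a \right)} = P 3 = 3 P$)
$M{\left(B,x \right)} = -3$
$l{\left(10,-13 \right)} \left(\left(M{\left(6,U{\left(-4,5 \right)} \right)} + r\right) + 162\right) + 141 = 3 \cdot 10 \left(\left(-3 + 45\right) + 162\right) + 141 = 30 \left(42 + 162\right) + 141 = 30 \cdot 204 + 141 = 6120 + 141 = 6261$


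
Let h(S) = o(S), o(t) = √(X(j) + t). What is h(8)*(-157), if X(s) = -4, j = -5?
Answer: -314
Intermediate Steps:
o(t) = √(-4 + t)
h(S) = √(-4 + S)
h(8)*(-157) = √(-4 + 8)*(-157) = √4*(-157) = 2*(-157) = -314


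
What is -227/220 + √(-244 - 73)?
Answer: -227/220 + I*√317 ≈ -1.0318 + 17.805*I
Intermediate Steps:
-227/220 + √(-244 - 73) = -227*1/220 + √(-317) = -227/220 + I*√317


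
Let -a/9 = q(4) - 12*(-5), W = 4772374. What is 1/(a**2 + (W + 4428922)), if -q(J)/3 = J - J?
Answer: 1/9492896 ≈ 1.0534e-7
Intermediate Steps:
q(J) = 0 (q(J) = -3*(J - J) = -3*0 = 0)
a = -540 (a = -9*(0 - 12*(-5)) = -9*(0 + 60) = -9*60 = -540)
1/(a**2 + (W + 4428922)) = 1/((-540)**2 + (4772374 + 4428922)) = 1/(291600 + 9201296) = 1/9492896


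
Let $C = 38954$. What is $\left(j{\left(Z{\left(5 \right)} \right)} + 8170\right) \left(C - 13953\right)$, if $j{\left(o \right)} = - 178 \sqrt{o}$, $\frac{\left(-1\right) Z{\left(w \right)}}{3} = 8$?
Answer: $204258170 - 8900356 i \sqrt{6} \approx 2.0426 \cdot 10^{8} - 2.1801 \cdot 10^{7} i$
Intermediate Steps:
$Z{\left(w \right)} = -24$ ($Z{\left(w \right)} = \left(-3\right) 8 = -24$)
$\left(j{\left(Z{\left(5 \right)} \right)} + 8170\right) \left(C - 13953\right) = \left(- 178 \sqrt{-24} + 8170\right) \left(38954 - 13953\right) = \left(- 178 \cdot 2 i \sqrt{6} + 8170\right) 25001 = \left(- 356 i \sqrt{6} + 8170\right) 25001 = \left(8170 - 356 i \sqrt{6}\right) 25001 = 204258170 - 8900356 i \sqrt{6}$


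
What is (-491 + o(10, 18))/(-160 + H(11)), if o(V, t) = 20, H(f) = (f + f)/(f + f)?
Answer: 157/53 ≈ 2.9623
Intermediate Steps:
H(f) = 1 (H(f) = (2*f)/((2*f)) = (2*f)*(1/(2*f)) = 1)
(-491 + o(10, 18))/(-160 + H(11)) = (-491 + 20)/(-160 + 1) = -471/(-159) = -471*(-1/159) = 157/53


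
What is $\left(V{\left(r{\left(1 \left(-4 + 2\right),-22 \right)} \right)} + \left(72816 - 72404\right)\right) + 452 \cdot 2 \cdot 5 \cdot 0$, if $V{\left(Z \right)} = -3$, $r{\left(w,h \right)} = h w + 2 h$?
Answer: $409$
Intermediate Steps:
$r{\left(w,h \right)} = 2 h + h w$
$\left(V{\left(r{\left(1 \left(-4 + 2\right),-22 \right)} \right)} + \left(72816 - 72404\right)\right) + 452 \cdot 2 \cdot 5 \cdot 0 = \left(-3 + \left(72816 - 72404\right)\right) + 452 \cdot 2 \cdot 5 \cdot 0 = \left(-3 + 412\right) + 452 \cdot 10 \cdot 0 = 409 + 452 \cdot 0 = 409 + 0 = 409$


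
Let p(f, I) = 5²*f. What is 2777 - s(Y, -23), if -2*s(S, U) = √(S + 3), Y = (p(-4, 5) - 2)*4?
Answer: 2777 + 9*I*√5/2 ≈ 2777.0 + 10.062*I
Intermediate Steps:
p(f, I) = 25*f
Y = -408 (Y = (25*(-4) - 2)*4 = (-100 - 2)*4 = -102*4 = -408)
s(S, U) = -√(3 + S)/2 (s(S, U) = -√(S + 3)/2 = -√(3 + S)/2)
2777 - s(Y, -23) = 2777 - (-1)*√(3 - 408)/2 = 2777 - (-1)*√(-405)/2 = 2777 - (-1)*9*I*√5/2 = 2777 - (-9)*I*√5/2 = 2777 + 9*I*√5/2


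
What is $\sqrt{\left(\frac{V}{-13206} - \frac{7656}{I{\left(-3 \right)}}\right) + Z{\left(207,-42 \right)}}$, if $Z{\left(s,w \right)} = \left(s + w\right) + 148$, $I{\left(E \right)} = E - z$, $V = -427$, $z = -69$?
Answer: $\frac{\sqrt{34362130854}}{13206} \approx 14.037$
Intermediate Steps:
$I{\left(E \right)} = 69 + E$ ($I{\left(E \right)} = E - -69 = E + 69 = 69 + E$)
$Z{\left(s,w \right)} = 148 + s + w$
$\sqrt{\left(\frac{V}{-13206} - \frac{7656}{I{\left(-3 \right)}}\right) + Z{\left(207,-42 \right)}} = \sqrt{\left(- \frac{427}{-13206} - \frac{7656}{69 - 3}\right) + \left(148 + 207 - 42\right)} = \sqrt{\left(\left(-427\right) \left(- \frac{1}{13206}\right) - \frac{7656}{66}\right) + 313} = \sqrt{\left(\frac{427}{13206} - 116\right) + 313} = \sqrt{- \frac{1531469}{13206} + 313} = \sqrt{\frac{2602009}{13206}} = \frac{\sqrt{34362130854}}{13206}$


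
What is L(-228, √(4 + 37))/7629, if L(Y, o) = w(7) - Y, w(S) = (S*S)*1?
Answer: 277/7629 ≈ 0.036309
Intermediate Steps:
w(S) = S² (w(S) = S²*1 = S²)
L(Y, o) = 49 - Y (L(Y, o) = 7² - Y = 49 - Y)
L(-228, √(4 + 37))/7629 = (49 - 1*(-228))/7629 = (49 + 228)*(1/7629) = 277*(1/7629) = 277/7629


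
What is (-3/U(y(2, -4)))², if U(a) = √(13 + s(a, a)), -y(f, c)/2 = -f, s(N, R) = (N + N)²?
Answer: 9/77 ≈ 0.11688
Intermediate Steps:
s(N, R) = 4*N² (s(N, R) = (2*N)² = 4*N²)
y(f, c) = 2*f (y(f, c) = -(-2)*f = 2*f)
U(a) = √(13 + 4*a²)
(-3/U(y(2, -4)))² = (-3/√(13 + 4*(2*2)²))² = (-3/√(13 + 4*4²))² = (-3/√(13 + 4*16))² = (-3/√(13 + 64))² = (-3*√77/77)² = 9/77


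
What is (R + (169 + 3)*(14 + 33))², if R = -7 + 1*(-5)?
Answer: 65157184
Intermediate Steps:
R = -12 (R = -7 - 5 = -12)
(R + (169 + 3)*(14 + 33))² = (-12 + (169 + 3)*(14 + 33))² = (-12 + 172*47)² = (-12 + 8084)² = 8072² = 65157184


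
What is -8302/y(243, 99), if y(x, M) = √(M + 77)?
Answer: -4151*√11/22 ≈ -625.79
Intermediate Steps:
y(x, M) = √(77 + M)
-8302/y(243, 99) = -8302/√(77 + 99) = -8302*√11/44 = -4151*√11/22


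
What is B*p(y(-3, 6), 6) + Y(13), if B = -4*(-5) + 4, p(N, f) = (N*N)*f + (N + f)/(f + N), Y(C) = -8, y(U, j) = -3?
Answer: 1312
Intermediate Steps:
p(N, f) = 1 + f*N² (p(N, f) = N²*f + (N + f)/(N + f) = f*N² + 1 = 1 + f*N²)
B = 24 (B = 20 + 4 = 24)
B*p(y(-3, 6), 6) + Y(13) = 24*(1 + 6*(-3)²) - 8 = 24*(1 + 6*9) - 8 = 24*(1 + 54) - 8 = 24*55 - 8 = 1320 - 8 = 1312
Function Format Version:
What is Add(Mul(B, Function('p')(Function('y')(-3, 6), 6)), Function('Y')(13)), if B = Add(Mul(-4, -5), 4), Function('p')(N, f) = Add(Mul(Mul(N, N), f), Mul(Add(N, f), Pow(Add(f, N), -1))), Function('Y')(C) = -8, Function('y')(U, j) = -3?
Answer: 1312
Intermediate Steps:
Function('p')(N, f) = Add(1, Mul(f, Pow(N, 2))) (Function('p')(N, f) = Add(Mul(Pow(N, 2), f), Mul(Add(N, f), Pow(Add(N, f), -1))) = Add(Mul(f, Pow(N, 2)), 1) = Add(1, Mul(f, Pow(N, 2))))
B = 24 (B = Add(20, 4) = 24)
Add(Mul(B, Function('p')(Function('y')(-3, 6), 6)), Function('Y')(13)) = Add(Mul(24, Add(1, Mul(6, Pow(-3, 2)))), -8) = Add(Mul(24, Add(1, Mul(6, 9))), -8) = Add(Mul(24, Add(1, 54)), -8) = Add(Mul(24, 55), -8) = Add(1320, -8) = 1312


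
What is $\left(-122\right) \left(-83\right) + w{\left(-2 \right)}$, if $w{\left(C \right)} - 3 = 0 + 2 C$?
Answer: $10125$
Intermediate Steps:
$w{\left(C \right)} = 3 + 2 C$ ($w{\left(C \right)} = 3 + \left(0 + 2 C\right) = 3 + 2 C$)
$\left(-122\right) \left(-83\right) + w{\left(-2 \right)} = \left(-122\right) \left(-83\right) + \left(3 + 2 \left(-2\right)\right) = 10126 + \left(3 - 4\right) = 10126 - 1 = 10125$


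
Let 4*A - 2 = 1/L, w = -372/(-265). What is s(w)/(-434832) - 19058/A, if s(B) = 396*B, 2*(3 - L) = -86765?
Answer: -1984943172121282/52076975055 ≈ -38116.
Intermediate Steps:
L = 86771/2 (L = 3 - ½*(-86765) = 3 + 86765/2 = 86771/2 ≈ 43386.)
w = 372/265 (w = -372*(-1/265) = 372/265 ≈ 1.4038)
A = 43386/86771 (A = ½ + 1/(4*(86771/2)) = ½ + (¼)*(2/86771) = ½ + 1/173542 = 43386/86771 ≈ 0.50001)
s(w)/(-434832) - 19058/A = (396*(372/265))/(-434832) - 19058/43386/86771 = (147312/265)*(-1/434832) - 19058*86771/43386 = -3069/2400635 - 826840859/21693 = -1984943172121282/52076975055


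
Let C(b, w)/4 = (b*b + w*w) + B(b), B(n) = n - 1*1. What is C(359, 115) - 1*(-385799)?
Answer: 955655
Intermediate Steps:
B(n) = -1 + n (B(n) = n - 1 = -1 + n)
C(b, w) = -4 + 4*b + 4*b² + 4*w² (C(b, w) = 4*((b*b + w*w) + (-1 + b)) = 4*((b² + w²) + (-1 + b)) = 4*(-1 + b + b² + w²) = -4 + 4*b + 4*b² + 4*w²)
C(359, 115) - 1*(-385799) = (-4 + 4*359 + 4*359² + 4*115²) - 1*(-385799) = (-4 + 1436 + 4*128881 + 4*13225) + 385799 = (-4 + 1436 + 515524 + 52900) + 385799 = 569856 + 385799 = 955655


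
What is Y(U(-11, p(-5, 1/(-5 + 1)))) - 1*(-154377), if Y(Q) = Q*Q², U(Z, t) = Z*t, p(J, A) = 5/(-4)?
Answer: 10046503/64 ≈ 1.5698e+5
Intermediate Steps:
p(J, A) = -5/4 (p(J, A) = 5*(-¼) = -5/4)
Y(Q) = Q³
Y(U(-11, p(-5, 1/(-5 + 1)))) - 1*(-154377) = (-11*(-5/4))³ - 1*(-154377) = (55/4)³ + 154377 = 166375/64 + 154377 = 10046503/64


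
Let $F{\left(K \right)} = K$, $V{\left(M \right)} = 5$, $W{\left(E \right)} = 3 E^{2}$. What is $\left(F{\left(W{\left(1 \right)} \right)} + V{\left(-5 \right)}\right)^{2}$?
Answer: $64$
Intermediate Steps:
$\left(F{\left(W{\left(1 \right)} \right)} + V{\left(-5 \right)}\right)^{2} = \left(3 \cdot 1^{2} + 5\right)^{2} = \left(3 \cdot 1 + 5\right)^{2} = \left(3 + 5\right)^{2} = 8^{2} = 64$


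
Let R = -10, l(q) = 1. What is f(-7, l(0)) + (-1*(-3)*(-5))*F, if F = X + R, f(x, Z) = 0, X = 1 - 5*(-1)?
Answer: 60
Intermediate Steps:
X = 6 (X = 1 + 5 = 6)
F = -4 (F = 6 - 10 = -4)
f(-7, l(0)) + (-1*(-3)*(-5))*F = 0 + (-1*(-3)*(-5))*(-4) = 0 + (3*(-5))*(-4) = 0 - 15*(-4) = 0 + 60 = 60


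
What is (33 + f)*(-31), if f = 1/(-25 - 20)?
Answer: -46004/45 ≈ -1022.3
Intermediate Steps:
f = -1/45 (f = 1/(-45) = -1/45 ≈ -0.022222)
(33 + f)*(-31) = (33 - 1/45)*(-31) = (1484/45)*(-31) = -46004/45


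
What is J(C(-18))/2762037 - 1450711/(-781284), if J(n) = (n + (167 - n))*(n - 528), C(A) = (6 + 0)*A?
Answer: 435992858011/239770590612 ≈ 1.8184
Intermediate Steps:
C(A) = 6*A
J(n) = -88176 + 167*n (J(n) = 167*(-528 + n) = -88176 + 167*n)
J(C(-18))/2762037 - 1450711/(-781284) = (-88176 + 167*(6*(-18)))/2762037 - 1450711/(-781284) = (-88176 + 167*(-108))*(1/2762037) - 1450711*(-1/781284) = (-88176 - 18036)*(1/2762037) + 1450711/781284 = -106212*1/2762037 + 1450711/781284 = -35404/920679 + 1450711/781284 = 435992858011/239770590612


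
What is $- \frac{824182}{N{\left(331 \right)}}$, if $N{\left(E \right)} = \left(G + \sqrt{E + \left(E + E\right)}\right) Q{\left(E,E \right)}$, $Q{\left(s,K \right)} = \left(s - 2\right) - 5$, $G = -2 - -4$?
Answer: $\frac{17917}{3483} - \frac{17917 \sqrt{993}}{6966} \approx -75.906$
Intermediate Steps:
$G = 2$ ($G = -2 + 4 = 2$)
$Q{\left(s,K \right)} = -7 + s$ ($Q{\left(s,K \right)} = \left(-2 + s\right) - 5 = -7 + s$)
$N{\left(E \right)} = \left(-7 + E\right) \left(2 + \sqrt{3} \sqrt{E}\right)$ ($N{\left(E \right)} = \left(2 + \sqrt{E + \left(E + E\right)}\right) \left(-7 + E\right) = \left(2 + \sqrt{E + 2 E}\right) \left(-7 + E\right) = \left(2 + \sqrt{3 E}\right) \left(-7 + E\right) = \left(2 + \sqrt{3} \sqrt{E}\right) \left(-7 + E\right) = \left(-7 + E\right) \left(2 + \sqrt{3} \sqrt{E}\right)$)
$- \frac{824182}{N{\left(331 \right)}} = - \frac{824182}{\left(-7 + 331\right) \left(2 + \sqrt{3} \sqrt{331}\right)} = - \frac{824182}{324 \left(2 + \sqrt{993}\right)} = - \frac{824182}{648 + 324 \sqrt{993}}$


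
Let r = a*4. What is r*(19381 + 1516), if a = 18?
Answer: 1504584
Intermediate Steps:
r = 72 (r = 18*4 = 72)
r*(19381 + 1516) = 72*(19381 + 1516) = 72*20897 = 1504584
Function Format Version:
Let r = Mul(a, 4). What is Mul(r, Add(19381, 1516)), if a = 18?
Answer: 1504584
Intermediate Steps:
r = 72 (r = Mul(18, 4) = 72)
Mul(r, Add(19381, 1516)) = Mul(72, Add(19381, 1516)) = Mul(72, 20897) = 1504584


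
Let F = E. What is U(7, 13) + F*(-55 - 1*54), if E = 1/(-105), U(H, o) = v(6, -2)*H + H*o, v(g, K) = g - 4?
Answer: 11134/105 ≈ 106.04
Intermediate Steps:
v(g, K) = -4 + g
U(H, o) = 2*H + H*o (U(H, o) = (-4 + 6)*H + H*o = 2*H + H*o)
E = -1/105 ≈ -0.0095238
F = -1/105 ≈ -0.0095238
U(7, 13) + F*(-55 - 1*54) = 7*(2 + 13) - (-55 - 1*54)/105 = 7*15 - (-55 - 54)/105 = 105 - 1/105*(-109) = 105 + 109/105 = 11134/105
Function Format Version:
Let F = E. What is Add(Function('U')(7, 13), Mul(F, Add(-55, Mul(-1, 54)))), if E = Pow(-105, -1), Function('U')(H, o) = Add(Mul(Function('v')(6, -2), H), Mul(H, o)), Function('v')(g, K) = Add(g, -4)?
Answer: Rational(11134, 105) ≈ 106.04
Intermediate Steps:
Function('v')(g, K) = Add(-4, g)
Function('U')(H, o) = Add(Mul(2, H), Mul(H, o)) (Function('U')(H, o) = Add(Mul(Add(-4, 6), H), Mul(H, o)) = Add(Mul(2, H), Mul(H, o)))
E = Rational(-1, 105) ≈ -0.0095238
F = Rational(-1, 105) ≈ -0.0095238
Add(Function('U')(7, 13), Mul(F, Add(-55, Mul(-1, 54)))) = Add(Mul(7, Add(2, 13)), Mul(Rational(-1, 105), Add(-55, Mul(-1, 54)))) = Add(Mul(7, 15), Mul(Rational(-1, 105), Add(-55, -54))) = Add(105, Mul(Rational(-1, 105), -109)) = Add(105, Rational(109, 105)) = Rational(11134, 105)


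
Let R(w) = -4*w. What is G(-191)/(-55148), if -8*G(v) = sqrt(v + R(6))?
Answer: I*sqrt(215)/441184 ≈ 3.3235e-5*I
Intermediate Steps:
G(v) = -sqrt(-24 + v)/8 (G(v) = -sqrt(v - 4*6)/8 = -sqrt(v - 24)/8 = -sqrt(-24 + v)/8)
G(-191)/(-55148) = -sqrt(-24 - 191)/8/(-55148) = -I*sqrt(215)/8*(-1/55148) = I*sqrt(215)/441184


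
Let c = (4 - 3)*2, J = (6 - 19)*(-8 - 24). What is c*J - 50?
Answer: 782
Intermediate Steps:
J = 416 (J = -13*(-32) = 416)
c = 2 (c = 1*2 = 2)
c*J - 50 = 2*416 - 50 = 832 - 50 = 782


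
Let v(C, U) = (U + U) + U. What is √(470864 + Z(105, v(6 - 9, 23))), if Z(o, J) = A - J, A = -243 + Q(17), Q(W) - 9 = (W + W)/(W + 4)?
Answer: √207518115/21 ≈ 685.98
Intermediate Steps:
v(C, U) = 3*U (v(C, U) = 2*U + U = 3*U)
Q(W) = 9 + 2*W/(4 + W) (Q(W) = 9 + (W + W)/(W + 4) = 9 + (2*W)/(4 + W) = 9 + 2*W/(4 + W))
A = -4880/21 (A = -243 + (36 + 11*17)/(4 + 17) = -243 + (36 + 187)/21 = -243 + (1/21)*223 = -243 + 223/21 = -4880/21 ≈ -232.38)
Z(o, J) = -4880/21 - J
√(470864 + Z(105, v(6 - 9, 23))) = √(470864 + (-4880/21 - 3*23)) = √(470864 + (-4880/21 - 1*69)) = √(470864 + (-4880/21 - 69)) = √(470864 - 6329/21) = √(9881815/21) = √207518115/21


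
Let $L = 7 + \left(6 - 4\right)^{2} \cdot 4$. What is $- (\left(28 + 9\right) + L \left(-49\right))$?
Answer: $1090$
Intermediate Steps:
$L = 23$ ($L = 7 + 2^{2} \cdot 4 = 7 + 4 \cdot 4 = 7 + 16 = 23$)
$- (\left(28 + 9\right) + L \left(-49\right)) = - (\left(28 + 9\right) + 23 \left(-49\right)) = - (37 - 1127) = \left(-1\right) \left(-1090\right) = 1090$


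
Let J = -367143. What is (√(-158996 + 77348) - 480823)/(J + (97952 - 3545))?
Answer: 480823/272736 - 3*I*√7/7576 ≈ 1.763 - 0.0010477*I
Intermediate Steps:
(√(-158996 + 77348) - 480823)/(J + (97952 - 3545)) = (√(-158996 + 77348) - 480823)/(-367143 + (97952 - 3545)) = (√(-81648) - 480823)/(-367143 + 94407) = (108*I*√7 - 480823)/(-272736) = (-480823 + 108*I*√7)*(-1/272736) = 480823/272736 - 3*I*√7/7576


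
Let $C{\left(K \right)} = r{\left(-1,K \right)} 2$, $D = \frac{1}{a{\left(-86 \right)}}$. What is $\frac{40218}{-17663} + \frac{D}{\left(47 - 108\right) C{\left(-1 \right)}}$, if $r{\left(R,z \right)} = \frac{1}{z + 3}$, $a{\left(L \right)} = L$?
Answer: $- \frac{210965965}{92660098} \approx -2.2768$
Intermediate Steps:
$D = - \frac{1}{86}$ ($D = \frac{1}{-86} = - \frac{1}{86} \approx -0.011628$)
$r{\left(R,z \right)} = \frac{1}{3 + z}$
$C{\left(K \right)} = \frac{2}{3 + K}$ ($C{\left(K \right)} = \frac{1}{3 + K} 2 = \frac{2}{3 + K}$)
$\frac{40218}{-17663} + \frac{D}{\left(47 - 108\right) C{\left(-1 \right)}} = \frac{40218}{-17663} - \frac{1}{86 \left(47 - 108\right) \frac{2}{3 - 1}} = 40218 \left(- \frac{1}{17663}\right) - \frac{1}{86 \left(- 61 \cdot \frac{2}{2}\right)} = - \frac{40218}{17663} - \frac{1}{86 \left(- 61 \cdot 2 \cdot \frac{1}{2}\right)} = - \frac{40218}{17663} - \frac{1}{86 \left(\left(-61\right) 1\right)} = - \frac{40218}{17663} - \frac{1}{86 \left(-61\right)} = - \frac{40218}{17663} - - \frac{1}{5246} = - \frac{40218}{17663} + \frac{1}{5246} = - \frac{210965965}{92660098}$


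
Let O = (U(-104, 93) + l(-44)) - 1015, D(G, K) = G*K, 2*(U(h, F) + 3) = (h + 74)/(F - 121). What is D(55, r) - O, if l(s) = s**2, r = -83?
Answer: -153539/28 ≈ -5483.5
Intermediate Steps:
U(h, F) = -3 + (74 + h)/(2*(-121 + F)) (U(h, F) = -3 + ((h + 74)/(F - 121))/2 = -3 + ((74 + h)/(-121 + F))/2 = -3 + (74 + h)/(2*(-121 + F)))
O = 25719/28 (O = ((800 - 104 - 6*93)/(2*(-121 + 93)) + (-44)**2) - 1015 = ((1/2)*(800 - 104 - 558)/(-28) + 1936) - 1015 = ((1/2)*(-1/28)*138 + 1936) - 1015 = (-69/28 + 1936) - 1015 = 54139/28 - 1015 = 25719/28 ≈ 918.54)
D(55, r) - O = 55*(-83) - 1*25719/28 = -4565 - 25719/28 = -153539/28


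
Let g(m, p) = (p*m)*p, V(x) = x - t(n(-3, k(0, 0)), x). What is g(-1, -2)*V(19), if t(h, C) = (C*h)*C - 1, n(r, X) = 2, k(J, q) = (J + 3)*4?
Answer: 2808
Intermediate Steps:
k(J, q) = 12 + 4*J (k(J, q) = (3 + J)*4 = 12 + 4*J)
t(h, C) = -1 + h*C**2 (t(h, C) = h*C**2 - 1 = -1 + h*C**2)
V(x) = 1 + x - 2*x**2 (V(x) = x - (-1 + 2*x**2) = x + (1 - 2*x**2) = 1 + x - 2*x**2)
g(m, p) = m*p**2 (g(m, p) = (m*p)*p = m*p**2)
g(-1, -2)*V(19) = (-1*(-2)**2)*(1 + 19 - 2*19**2) = (-1*4)*(1 + 19 - 2*361) = -4*(1 + 19 - 722) = -4*(-702) = 2808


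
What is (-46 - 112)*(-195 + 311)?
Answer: -18328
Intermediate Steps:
(-46 - 112)*(-195 + 311) = -158*116 = -18328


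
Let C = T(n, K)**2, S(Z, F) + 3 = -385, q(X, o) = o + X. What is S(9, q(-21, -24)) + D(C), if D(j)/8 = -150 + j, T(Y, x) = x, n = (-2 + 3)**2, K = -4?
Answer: -1460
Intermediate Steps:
q(X, o) = X + o
n = 1 (n = 1**2 = 1)
S(Z, F) = -388 (S(Z, F) = -3 - 385 = -388)
C = 16 (C = (-4)**2 = 16)
D(j) = -1200 + 8*j (D(j) = 8*(-150 + j) = -1200 + 8*j)
S(9, q(-21, -24)) + D(C) = -388 + (-1200 + 8*16) = -388 + (-1200 + 128) = -388 - 1072 = -1460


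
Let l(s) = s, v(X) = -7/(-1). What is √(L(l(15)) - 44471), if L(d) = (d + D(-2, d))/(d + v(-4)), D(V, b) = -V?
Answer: 3*I*√2391510/22 ≈ 210.88*I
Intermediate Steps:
v(X) = 7 (v(X) = -7*(-1) = 7)
L(d) = (2 + d)/(7 + d) (L(d) = (d - 1*(-2))/(d + 7) = (d + 2)/(7 + d) = (2 + d)/(7 + d))
√(L(l(15)) - 44471) = √((2 + 15)/(7 + 15) - 44471) = √(17/22 - 44471) = √(-978345/22) = 3*I*√2391510/22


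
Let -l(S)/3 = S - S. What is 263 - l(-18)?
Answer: 263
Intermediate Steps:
l(S) = 0 (l(S) = -3*(S - S) = -3*0 = 0)
263 - l(-18) = 263 - 1*0 = 263 + 0 = 263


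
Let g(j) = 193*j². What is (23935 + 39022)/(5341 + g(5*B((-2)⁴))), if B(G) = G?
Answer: 62957/1240541 ≈ 0.050750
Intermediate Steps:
(23935 + 39022)/(5341 + g(5*B((-2)⁴))) = (23935 + 39022)/(5341 + 193*(5*(-2)⁴)²) = 62957/(5341 + 193*(5*16)²) = 62957/(5341 + 193*80²) = 62957/(5341 + 193*6400) = 62957/(5341 + 1235200) = 62957/1240541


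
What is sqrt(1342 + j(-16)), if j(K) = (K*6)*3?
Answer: sqrt(1054) ≈ 32.465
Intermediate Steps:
j(K) = 18*K (j(K) = (6*K)*3 = 18*K)
sqrt(1342 + j(-16)) = sqrt(1342 + 18*(-16)) = sqrt(1342 - 288) = sqrt(1054)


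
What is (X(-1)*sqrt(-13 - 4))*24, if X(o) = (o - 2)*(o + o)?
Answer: 144*I*sqrt(17) ≈ 593.73*I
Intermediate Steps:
X(o) = 2*o*(-2 + o) (X(o) = (-2 + o)*(2*o) = 2*o*(-2 + o))
(X(-1)*sqrt(-13 - 4))*24 = ((2*(-1)*(-2 - 1))*sqrt(-13 - 4))*24 = ((2*(-1)*(-3))*sqrt(-17))*24 = (6*(I*sqrt(17)))*24 = (6*I*sqrt(17))*24 = 144*I*sqrt(17)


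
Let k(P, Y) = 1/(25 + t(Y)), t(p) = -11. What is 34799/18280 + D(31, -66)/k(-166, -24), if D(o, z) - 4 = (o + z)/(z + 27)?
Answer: 50237881/712920 ≈ 70.468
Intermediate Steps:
D(o, z) = 4 + (o + z)/(27 + z) (D(o, z) = 4 + (o + z)/(z + 27) = 4 + (o + z)/(27 + z))
k(P, Y) = 1/14 (k(P, Y) = 1/(25 - 11) = 1/14)
34799/18280 + D(31, -66)/k(-166, -24) = 34799/18280 + ((108 + 31 + 5*(-66))/(27 - 66))/(1/14) = 34799*(1/18280) + ((108 + 31 - 330)/(-39))*14 = 34799/18280 - 1/39*(-191)*14 = 34799/18280 + (191/39)*14 = 34799/18280 + 2674/39 = 50237881/712920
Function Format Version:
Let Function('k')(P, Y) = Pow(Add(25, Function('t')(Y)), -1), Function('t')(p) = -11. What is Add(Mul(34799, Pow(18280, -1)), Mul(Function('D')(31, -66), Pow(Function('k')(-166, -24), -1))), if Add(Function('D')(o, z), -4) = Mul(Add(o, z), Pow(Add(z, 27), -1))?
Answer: Rational(50237881, 712920) ≈ 70.468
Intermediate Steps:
Function('D')(o, z) = Add(4, Mul(Pow(Add(27, z), -1), Add(o, z))) (Function('D')(o, z) = Add(4, Mul(Add(o, z), Pow(Add(z, 27), -1))) = Add(4, Mul(Add(o, z), Pow(Add(27, z), -1))) = Add(4, Mul(Pow(Add(27, z), -1), Add(o, z))))
Function('k')(P, Y) = Rational(1, 14) (Function('k')(P, Y) = Pow(Add(25, -11), -1) = Pow(14, -1) = Rational(1, 14))
Add(Mul(34799, Pow(18280, -1)), Mul(Function('D')(31, -66), Pow(Function('k')(-166, -24), -1))) = Add(Mul(34799, Pow(18280, -1)), Mul(Mul(Pow(Add(27, -66), -1), Add(108, 31, Mul(5, -66))), Pow(Rational(1, 14), -1))) = Add(Mul(34799, Rational(1, 18280)), Mul(Mul(Pow(-39, -1), Add(108, 31, -330)), 14)) = Add(Rational(34799, 18280), Mul(Mul(Rational(-1, 39), -191), 14)) = Add(Rational(34799, 18280), Mul(Rational(191, 39), 14)) = Add(Rational(34799, 18280), Rational(2674, 39)) = Rational(50237881, 712920)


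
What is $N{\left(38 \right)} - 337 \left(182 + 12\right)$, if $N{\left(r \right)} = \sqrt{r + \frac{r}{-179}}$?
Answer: $-65378 + \frac{2 \sqrt{302689}}{179} \approx -65372.0$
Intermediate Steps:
$N{\left(r \right)} = \frac{\sqrt{31862} \sqrt{r}}{179}$ ($N{\left(r \right)} = \sqrt{r + r \left(- \frac{1}{179}\right)} = \sqrt{r - \frac{r}{179}} = \sqrt{\frac{178 r}{179}} = \frac{\sqrt{31862} \sqrt{r}}{179}$)
$N{\left(38 \right)} - 337 \left(182 + 12\right) = \frac{\sqrt{31862} \sqrt{38}}{179} - 337 \left(182 + 12\right) = \frac{2 \sqrt{302689}}{179} - 65378 = -65378 + \frac{2 \sqrt{302689}}{179}$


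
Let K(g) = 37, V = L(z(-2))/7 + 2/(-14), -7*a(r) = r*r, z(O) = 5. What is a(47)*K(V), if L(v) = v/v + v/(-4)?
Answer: -81733/7 ≈ -11676.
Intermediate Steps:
a(r) = -r**2/7 (a(r) = -r*r/7 = -r**2/7)
L(v) = 1 - v/4 (L(v) = 1 + v*(-1/4) = 1 - v/4)
V = -5/28 (V = (1 - 1/4*5)/7 + 2/(-14) = (1 - 5/4)*(1/7) + 2*(-1/14) = -1/4*1/7 - 1/7 = -1/28 - 1/7 = -5/28 ≈ -0.17857)
a(47)*K(V) = -1/7*47**2*37 = -1/7*2209*37 = -2209/7*37 = -81733/7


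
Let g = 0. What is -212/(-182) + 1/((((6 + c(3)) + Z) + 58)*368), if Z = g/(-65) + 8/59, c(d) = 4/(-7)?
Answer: 1024075599/879126976 ≈ 1.1649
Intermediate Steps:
c(d) = -4/7 (c(d) = 4*(-⅐) = -4/7)
Z = 8/59 (Z = 0/(-65) + 8/59 = 0*(-1/65) + 8*(1/59) = 0 + 8/59 = 8/59 ≈ 0.13559)
-212/(-182) + 1/((((6 + c(3)) + Z) + 58)*368) = -212/(-182) + 1/((((6 - 4/7) + 8/59) + 58)*368) = -212*(-1/182) + (1/368)/((38/7 + 8/59) + 58) = 106/91 + (1/368)/(2298/413 + 58) = 106/91 + (1/368)/(26252/413) = 106/91 + (413/26252)*(1/368) = 106/91 + 413/9660736 = 1024075599/879126976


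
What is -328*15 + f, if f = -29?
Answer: -4949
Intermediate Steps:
-328*15 + f = -328*15 - 29 = -4920 - 29 = -4949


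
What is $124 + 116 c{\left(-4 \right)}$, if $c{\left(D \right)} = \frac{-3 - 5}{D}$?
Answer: $356$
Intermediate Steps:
$c{\left(D \right)} = - \frac{8}{D}$
$124 + 116 c{\left(-4 \right)} = 124 + 116 \left(- \frac{8}{-4}\right) = 124 + 116 \left(\left(-8\right) \left(- \frac{1}{4}\right)\right) = 124 + 116 \cdot 2 = 124 + 232 = 356$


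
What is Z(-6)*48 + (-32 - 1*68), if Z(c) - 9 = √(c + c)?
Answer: 332 + 96*I*√3 ≈ 332.0 + 166.28*I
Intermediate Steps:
Z(c) = 9 + √2*√c (Z(c) = 9 + √(c + c) = 9 + √(2*c) = 9 + √2*√c)
Z(-6)*48 + (-32 - 1*68) = (9 + √2*√(-6))*48 + (-32 - 1*68) = (9 + √2*(I*√6))*48 + (-32 - 68) = (9 + 2*I*√3)*48 - 100 = (432 + 96*I*√3) - 100 = 332 + 96*I*√3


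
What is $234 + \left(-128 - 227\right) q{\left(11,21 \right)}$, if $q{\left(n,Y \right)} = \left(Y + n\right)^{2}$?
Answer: $-363286$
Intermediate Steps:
$234 + \left(-128 - 227\right) q{\left(11,21 \right)} = 234 + \left(-128 - 227\right) \left(21 + 11\right)^{2} = 234 + \left(-128 - 227\right) 32^{2} = 234 - 363520 = -363286$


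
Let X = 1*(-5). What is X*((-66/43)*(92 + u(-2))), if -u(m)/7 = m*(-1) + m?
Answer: 30360/43 ≈ 706.05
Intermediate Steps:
u(m) = 0 (u(m) = -7*(m*(-1) + m) = -7*(-m + m) = -7*0 = 0)
X = -5
X*((-66/43)*(92 + u(-2))) = -5*(-66/43)*(92 + 0) = -5*(-66*1/43)*92 = -(-330)*92/43 = -5*(-6072/43) = 30360/43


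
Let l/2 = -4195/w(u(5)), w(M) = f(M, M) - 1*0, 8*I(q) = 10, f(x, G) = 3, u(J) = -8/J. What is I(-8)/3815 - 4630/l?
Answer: 4240067/2560628 ≈ 1.6559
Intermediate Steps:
I(q) = 5/4 (I(q) = (1/8)*10 = 5/4)
w(M) = 3 (w(M) = 3 - 1*0 = 3 + 0 = 3)
l = -8390/3 (l = 2*(-4195/3) = -8390/3 ≈ -2796.7)
I(-8)/3815 - 4630/l = (5/4)/3815 - 4630/(-8390/3) = (5/4)*(1/3815) - 4630*(-3/8390) = 1/3052 + 1389/839 = 4240067/2560628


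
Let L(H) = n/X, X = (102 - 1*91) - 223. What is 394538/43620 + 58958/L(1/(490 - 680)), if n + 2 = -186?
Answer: 68160592583/1025070 ≈ 66494.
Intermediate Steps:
n = -188 (n = -2 - 186 = -188)
X = -212 (X = (102 - 91) - 223 = 11 - 223 = -212)
L(H) = 47/53 (L(H) = -188/(-212) = -188*(-1/212) = 47/53)
394538/43620 + 58958/L(1/(490 - 680)) = 394538/43620 + 58958/(47/53) = 394538*(1/43620) + 58958*(53/47) = 197269/21810 + 3124774/47 = 68160592583/1025070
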